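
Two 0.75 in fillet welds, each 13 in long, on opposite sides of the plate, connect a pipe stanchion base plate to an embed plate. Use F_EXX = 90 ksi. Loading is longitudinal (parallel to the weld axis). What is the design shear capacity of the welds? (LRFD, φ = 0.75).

φR_n ≈ 558 kip

Effective throat t_e = 0.707 × 0.75 = 0.5302 in.
Total length L = 26 in; A_we = 0.5302 × 26 = 13.79 in².
F_nw = 0.6 F_EXX = 0.6 × 90 = 54 ksi.
φR_n = 0.75 × 54 × 13.79 = 558.4 kip.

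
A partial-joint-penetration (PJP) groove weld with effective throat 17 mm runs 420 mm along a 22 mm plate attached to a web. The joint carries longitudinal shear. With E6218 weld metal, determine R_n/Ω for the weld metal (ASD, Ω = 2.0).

E62XX → F_EXX = 620 MPa.
Effective throat (given) t_e = 17 mm.
A_we = 17 × 420 = 7140 mm².
F_nw = 0.6 F_EXX = 372 MPa.
R_n/Ω = (372 × 7140) / 2.0 × 10⁻³ = 1328 kN.

R_n/Ω ≈ 1330 kN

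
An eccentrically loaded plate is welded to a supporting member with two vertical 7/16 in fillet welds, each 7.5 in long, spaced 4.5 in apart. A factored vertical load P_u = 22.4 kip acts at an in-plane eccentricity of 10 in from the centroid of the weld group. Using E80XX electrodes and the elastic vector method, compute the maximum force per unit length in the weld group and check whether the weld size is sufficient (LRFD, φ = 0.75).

E80XX → F_EXX = 80 ksi.
Total weld length L_w = 15 in. Treat welds as unit-width lines.
Polar moment about centroid: J = 2[d³/12 + d(b/2)²] = 2[7.5³/12 + 7.5×2.25²] = 146.2 in³.
Direct shear f_v = P/L_w = 22.4 / 15 = 1.493 kip/in (vertical).
Torsion M = P·e = 22.4 × 10 = 224 kip·in.
Critical point at (x, y) = (2.25, 3.75) from centroid. f_tx = M·y/J = 5.744 kip/in; f_ty = M·x/J = 3.446 kip/in.
Resultant f_max = √[f_tx² + (f_v + f_ty)²] = √[5.744² + (1.493 + 3.446)²] = 7.575 kip/in.
Capacity per unit length: φr_n = 0.75 × 0.6 × 80 × (0.707 × 0.4375) = 11.14 kip/in.
7.575 ≤ 11.14 → adequate.

f_max ≈ 7.58 kip/in; adequate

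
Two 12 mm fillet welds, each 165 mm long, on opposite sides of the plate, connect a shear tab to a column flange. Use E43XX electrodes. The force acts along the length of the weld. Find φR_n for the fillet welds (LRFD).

E43XX → F_EXX = 430 MPa.
Effective throat t_e = 0.707 × 12 = 8.484 mm.
Total length L = 330 mm; A_we = 8.484 × 330 = 2800 mm².
F_nw = 0.6 F_EXX = 0.6 × 430 = 258 MPa.
φR_n = 0.75 × 258 × 2800 × 10⁻³ = 541.7 kN.

φR_n ≈ 542 kN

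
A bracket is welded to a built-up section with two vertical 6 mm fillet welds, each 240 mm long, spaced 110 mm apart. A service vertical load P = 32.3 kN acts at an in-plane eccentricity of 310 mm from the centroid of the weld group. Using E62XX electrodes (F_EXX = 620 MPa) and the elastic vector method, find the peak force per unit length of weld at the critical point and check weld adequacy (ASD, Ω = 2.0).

Total weld length L_w = 480 mm. Treat welds as unit-width lines.
Polar moment about centroid: J = 2[d³/12 + d(b/2)²] = 2[240³/12 + 240×55²] = 3756000 mm³.
Direct shear f_v = P/L_w = 32.3×10³ / 480 = 67.29 N/mm (vertical).
Torsion M = P·e = 32.3×10³ × 310 = 10013000 N·mm.
Critical point at (x, y) = (55, 120) from centroid. f_tx = M·y/J = 319.9 N/mm; f_ty = M·x/J = 146.6 N/mm.
Resultant f_max = √[f_tx² + (f_v + f_ty)²] = √[319.9² + (67.29 + 146.6)²] = 384.8 N/mm.
Capacity per unit length: r_n/Ω = (1/2.0) × 0.6 × 620 × (0.707 × 6) = 789 N/mm.
384.8 ≤ 789 → adequate.

f_max ≈ 385 N/mm; adequate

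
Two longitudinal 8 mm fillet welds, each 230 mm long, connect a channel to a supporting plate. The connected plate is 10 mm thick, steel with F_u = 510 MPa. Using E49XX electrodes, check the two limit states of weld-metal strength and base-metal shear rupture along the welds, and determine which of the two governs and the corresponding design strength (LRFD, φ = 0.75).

φR_n ≈ 574 kN (weld metal governs)

E49XX → F_EXX = 490 MPa.
t_e = 0.707 × 8 = 5.656 mm; L = 460 mm.
Weld metal: φR_n = 0.75 × 0.6 × 490 × 5.656 × 460 × 10⁻³ = 573.7 kN.
Base metal (shear rupture): φR_n = 0.75 × 0.6 × 510 × 10 × 460 × 10⁻³ = 1056 kN.
Governing: weld metal.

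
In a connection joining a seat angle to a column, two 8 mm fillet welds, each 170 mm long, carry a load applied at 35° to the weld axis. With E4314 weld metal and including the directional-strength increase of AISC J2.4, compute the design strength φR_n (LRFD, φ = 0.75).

E43XX → F_EXX = 430 MPa.
t_e = 0.707 × 8 = 5.656 mm; A_we = 5.656 × 340 = 1923 mm².
Directional factor: 1.0 + 0.5 sin^1.5(35°) = 1.217.
F_nw = 0.6 × 430 × 1.217 = 314 MPa.
φR_n = 0.75 × 314 × 1923 × 10⁻³ = 452.9 kN.

φR_n ≈ 453 kN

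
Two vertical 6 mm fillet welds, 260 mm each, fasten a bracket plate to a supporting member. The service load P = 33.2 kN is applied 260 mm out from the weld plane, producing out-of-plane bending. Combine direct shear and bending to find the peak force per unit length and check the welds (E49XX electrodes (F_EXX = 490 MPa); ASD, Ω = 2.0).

L_w = 2 × 260 = 520 mm; section modulus (unit throat) S = 2 × L²/6 = 22530 mm².
Direct shear f_v = P/L_w = 33.2×10³/520 = 63.85 N/mm.
Moment M = P × e = 33.2×10³ × 260 = 8632000 N·mm; bending f_b = M/S = 383.1 N/mm.
f_max = √(f_v² + f_b²) = √(63.85² + 383.1²) = 388.4 N/mm.
r_n/Ω = (1/2.0) × 0.6 × 490 × (0.707 × 6) = 623.6 N/mm → adequate.

f_max ≈ 388 N/mm; adequate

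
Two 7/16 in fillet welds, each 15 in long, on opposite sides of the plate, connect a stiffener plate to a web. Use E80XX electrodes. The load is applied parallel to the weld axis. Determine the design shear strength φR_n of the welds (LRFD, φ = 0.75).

E80XX → F_EXX = 80 ksi.
Effective throat t_e = 0.707 × 0.4375 = 0.3093 in.
Total length L = 30 in; A_we = 0.3093 × 30 = 9.279 in².
F_nw = 0.6 F_EXX = 0.6 × 80 = 48 ksi.
φR_n = 0.75 × 48 × 9.279 = 334.1 kips.

φR_n ≈ 334 kips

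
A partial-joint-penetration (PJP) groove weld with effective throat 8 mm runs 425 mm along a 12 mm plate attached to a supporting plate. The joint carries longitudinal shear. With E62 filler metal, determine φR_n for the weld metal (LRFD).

E62XX → F_EXX = 620 MPa.
Effective throat (given) t_e = 8 mm.
A_we = 8 × 425 = 3400 mm².
F_nw = 0.6 F_EXX = 372 MPa.
φR_n = 0.75 × 372 × 3400 × 10⁻³ = 948.6 kN.

φR_n ≈ 949 kN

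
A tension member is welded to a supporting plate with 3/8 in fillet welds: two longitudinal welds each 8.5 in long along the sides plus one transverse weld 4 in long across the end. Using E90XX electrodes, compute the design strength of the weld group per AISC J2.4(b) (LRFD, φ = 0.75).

E90XX → F_EXX = 90 ksi.
t_e = 0.707 × 0.375 = 0.2651 in.
R_nwl = 0.6 × 90 × 0.2651 × 17 = 243.4 kip (longitudinal, 2 welds).
R_nwt = 0.6 × 90 × 0.2651 × 4 = 57.27 kip (transverse, base value).
(i) R_nwl + R_nwt = 300.7 kip; (ii) 0.85 R_nwl + 1.5 R_nwt = 292.8 kip.
R_n = max = 300.7 kip [governs: (i)]; φR_n = 225.5 kip.

φR_n ≈ 225 kip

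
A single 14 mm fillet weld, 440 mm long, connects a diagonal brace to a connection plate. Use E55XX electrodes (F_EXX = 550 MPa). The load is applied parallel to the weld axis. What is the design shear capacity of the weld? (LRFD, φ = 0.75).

φR_n ≈ 1080 kN

Effective throat t_e = 0.707 × 14 = 9.898 mm.
Total length L = 440 mm; A_we = 9.898 × 440 = 4355 mm².
F_nw = 0.6 F_EXX = 0.6 × 550 = 330 MPa.
φR_n = 0.75 × 330 × 4355 × 10⁻³ = 1078 kN.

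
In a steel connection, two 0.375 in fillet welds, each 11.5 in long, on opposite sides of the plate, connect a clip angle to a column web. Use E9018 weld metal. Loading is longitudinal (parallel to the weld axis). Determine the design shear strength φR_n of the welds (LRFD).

φR_n ≈ 247 kip

E90XX → F_EXX = 90 ksi.
Effective throat t_e = 0.707 × 0.375 = 0.2651 in.
Total length L = 23 in; A_we = 0.2651 × 23 = 6.098 in².
F_nw = 0.6 F_EXX = 0.6 × 90 = 54 ksi.
φR_n = 0.75 × 54 × 6.098 = 247 kip.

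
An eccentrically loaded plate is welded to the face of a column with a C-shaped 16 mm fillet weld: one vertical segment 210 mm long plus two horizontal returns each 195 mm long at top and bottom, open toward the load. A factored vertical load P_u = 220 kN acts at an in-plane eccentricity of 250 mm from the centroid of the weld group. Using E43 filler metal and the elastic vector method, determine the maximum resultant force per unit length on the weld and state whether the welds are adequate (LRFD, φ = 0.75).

E43XX → F_EXX = 430 MPa.
Total weld length L_w = 600 mm. Treat welds as unit-width lines.
Centroid: x̄ = 2×195×97.5 / 600 = 63.38 mm from the vertical weld.
Polar moment about centroid: J = I_x + I_y = [210³/12 + 2×195×105²] + [210×63.38² + 2(195³/12 + 195×34.12²)] = 7605000 mm³.
Direct shear f_v = P/L_w = 220×10³ / 600 = 366.7 N/mm (vertical).
Torsion M = P·e = 220×10³ × 250 = 55000000 N·mm.
Critical point at (x, y) = (131.6, 105) from centroid. f_tx = M·y/J = 759.4 N/mm; f_ty = M·x/J = 951.9 N/mm.
Resultant f_max = √[f_tx² + (f_v + f_ty)²] = √[759.4² + (366.7 + 951.9)²] = 1522 N/mm.
Capacity per unit length: φr_n = 0.75 × 0.6 × 430 × (0.707 × 16) = 2189 N/mm.
1522 ≤ 2189 → adequate.

f_max ≈ 1520 N/mm; adequate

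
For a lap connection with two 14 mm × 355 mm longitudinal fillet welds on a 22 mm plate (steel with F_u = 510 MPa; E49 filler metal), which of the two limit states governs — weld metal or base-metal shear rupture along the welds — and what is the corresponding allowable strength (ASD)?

R_n/Ω ≈ 1030 kN (weld metal governs)

E49XX → F_EXX = 490 MPa.
t_e = 0.707 × 14 = 9.898 mm; L = 710 mm.
Weld metal: R_n/Ω = (1/2.0) × 0.6 × 490 × 9.898 × 710 × 10⁻³ = 1033 kN.
Base metal (shear rupture): R_n/Ω = (1/2.0) × 0.6 × 510 × 22 × 710 × 10⁻³ = 2390 kN.
Governing: weld metal.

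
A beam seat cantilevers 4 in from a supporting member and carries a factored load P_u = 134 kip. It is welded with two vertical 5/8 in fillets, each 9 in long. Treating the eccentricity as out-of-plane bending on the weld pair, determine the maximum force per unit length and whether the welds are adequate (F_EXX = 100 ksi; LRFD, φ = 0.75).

f_max ≈ 21.2 kip/in; NOT adequate

L_w = 2 × 9 = 18 in; section modulus (unit throat) S = 2 × L²/6 = 27 in².
Direct shear f_v = P/L_w = 134/18 = 7.444 kip/in.
Moment M = P × e = 134 × 4 = 536 kip·in; bending f_b = M/S = 19.85 kip/in.
f_max = √(f_v² + f_b²) = √(7.444² + 19.85²) = 21.2 kip/in.
φr_n = 0.75 × 0.6 × 100 × (0.707 × 0.625) = 19.88 kip/in → NOT adequate.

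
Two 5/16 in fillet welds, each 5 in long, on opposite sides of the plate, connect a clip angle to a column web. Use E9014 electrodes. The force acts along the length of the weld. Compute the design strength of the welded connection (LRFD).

E90XX → F_EXX = 90 ksi.
Effective throat t_e = 0.707 × 0.3125 = 0.2209 in.
Total length L = 10 in; A_we = 0.2209 × 10 = 2.209 in².
F_nw = 0.6 F_EXX = 0.6 × 90 = 54 ksi.
φR_n = 0.75 × 54 × 2.209 = 89.48 kips.

φR_n ≈ 89.5 kips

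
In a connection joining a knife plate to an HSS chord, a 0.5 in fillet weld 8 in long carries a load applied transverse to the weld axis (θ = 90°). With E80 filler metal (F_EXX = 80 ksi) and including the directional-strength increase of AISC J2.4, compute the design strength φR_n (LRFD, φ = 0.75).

φR_n ≈ 153 kip

t_e = 0.707 × 0.5 = 0.3535 in; A_we = 0.3535 × 8 = 2.828 in².
Directional factor: 1.0 + 0.5 sin^1.5(90°) = 1.5.
F_nw = 0.6 × 80 × 1.5 = 72 ksi.
φR_n = 0.75 × 72 × 2.828 = 152.7 kip.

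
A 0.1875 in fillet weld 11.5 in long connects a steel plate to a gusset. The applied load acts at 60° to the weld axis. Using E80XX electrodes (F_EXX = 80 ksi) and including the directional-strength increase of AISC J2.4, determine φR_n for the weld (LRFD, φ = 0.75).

t_e = 0.707 × 0.1875 = 0.1326 in; A_we = 0.1326 × 11.5 = 1.524 in².
Directional factor: 1.0 + 0.5 sin^1.5(60°) = 1.403.
F_nw = 0.6 × 80 × 1.403 = 67.34 ksi.
φR_n = 0.75 × 67.34 × 1.524 = 77 kips.

φR_n ≈ 77 kips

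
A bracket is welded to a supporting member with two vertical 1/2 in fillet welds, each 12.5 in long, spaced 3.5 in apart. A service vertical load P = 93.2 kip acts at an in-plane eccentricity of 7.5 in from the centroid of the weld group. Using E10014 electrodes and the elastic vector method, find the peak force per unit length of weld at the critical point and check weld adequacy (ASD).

E100XX → F_EXX = 100 ksi.
Total weld length L_w = 25 in. Treat welds as unit-width lines.
Polar moment about centroid: J = 2[d³/12 + d(b/2)²] = 2[12.5³/12 + 12.5×1.75²] = 402.1 in³.
Direct shear f_v = P/L_w = 93.2 / 25 = 3.728 kip/in (vertical).
Torsion M = P·e = 93.2 × 7.5 = 699 kip·in.
Critical point at (x, y) = (1.75, 6.25) from centroid. f_tx = M·y/J = 10.87 kip/in; f_ty = M·x/J = 3.042 kip/in.
Resultant f_max = √[f_tx² + (f_v + f_ty)²] = √[10.87² + (3.728 + 3.042)²] = 12.8 kip/in.
Capacity per unit length: r_n/Ω = (1/2.0) × 0.6 × 100 × (0.707 × 0.5) = 10.6 kip/in.
12.8 > 10.6 → NOT adequate.

f_max ≈ 12.8 kip/in; NOT adequate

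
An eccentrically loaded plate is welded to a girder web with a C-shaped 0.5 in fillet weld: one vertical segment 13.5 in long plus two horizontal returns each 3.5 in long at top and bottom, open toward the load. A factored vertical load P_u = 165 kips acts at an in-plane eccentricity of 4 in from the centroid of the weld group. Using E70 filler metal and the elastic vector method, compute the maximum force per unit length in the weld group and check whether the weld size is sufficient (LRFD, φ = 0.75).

f_max ≈ 14.2 kip/in; NOT adequate

E70XX → F_EXX = 70 ksi.
Total weld length L_w = 20.5 in. Treat welds as unit-width lines.
Centroid: x̄ = 2×3.5×1.75 / 20.5 = 0.5976 in from the vertical weld.
Polar moment about centroid: J = I_x + I_y = [13.5³/12 + 2×3.5×6.75²] + [13.5×0.5976² + 2(3.5³/12 + 3.5×1.152²)] = 545.2 in³.
Direct shear f_v = P/L_w = 165 / 20.5 = 8.049 kip/in (vertical).
Torsion M = P·e = 165 × 4 = 660 kip·in.
Critical point at (x, y) = (2.902, 6.75) from centroid. f_tx = M·y/J = 8.171 kip/in; f_ty = M·x/J = 3.513 kip/in.
Resultant f_max = √[f_tx² + (f_v + f_ty)²] = √[8.171² + (8.049 + 3.513)²] = 14.16 kip/in.
Capacity per unit length: φr_n = 0.75 × 0.6 × 70 × (0.707 × 0.5) = 11.14 kip/in.
14.16 > 11.14 → NOT adequate.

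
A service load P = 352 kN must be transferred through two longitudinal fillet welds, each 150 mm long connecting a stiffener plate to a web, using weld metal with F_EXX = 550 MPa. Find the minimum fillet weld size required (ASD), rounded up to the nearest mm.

Total weld length L = 300 mm.
Required throat t_e = P × Ω / (0.6 F_EXX × L) = 352 × 2.0 / (0.6 × 550 × 300 × 10⁻³) = 7.111 mm.
Required leg w = t_e / 0.707 = 10.06 mm → use 11 mm.

w = 11 mm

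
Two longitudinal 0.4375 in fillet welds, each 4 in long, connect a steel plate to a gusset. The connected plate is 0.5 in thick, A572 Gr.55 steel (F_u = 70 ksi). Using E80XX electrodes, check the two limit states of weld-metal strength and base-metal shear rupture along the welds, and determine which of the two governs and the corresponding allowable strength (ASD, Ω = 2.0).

E80XX → F_EXX = 80 ksi.
t_e = 0.707 × 0.4375 = 0.3093 in; L = 8 in.
Weld metal: R_n/Ω = (1/2.0) × 0.6 × 80 × 0.3093 × 8 = 59.39 kips.
Base metal (shear rupture): R_n/Ω = (1/2.0) × 0.6 × 70 × 0.5 × 8 = 84 kips.
Governing: weld metal.

R_n/Ω ≈ 59.4 kips (weld metal governs)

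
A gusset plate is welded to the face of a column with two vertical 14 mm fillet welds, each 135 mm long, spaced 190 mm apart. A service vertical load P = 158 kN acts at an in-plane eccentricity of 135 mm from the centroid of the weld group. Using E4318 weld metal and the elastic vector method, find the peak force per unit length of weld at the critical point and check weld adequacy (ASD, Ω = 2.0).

E43XX → F_EXX = 430 MPa.
Total weld length L_w = 270 mm. Treat welds as unit-width lines.
Polar moment about centroid: J = 2[d³/12 + d(b/2)²] = 2[135³/12 + 135×95²] = 2847000 mm³.
Direct shear f_v = P/L_w = 158×10³ / 270 = 585.2 N/mm (vertical).
Torsion M = P·e = 158×10³ × 135 = 21330000 N·mm.
Critical point at (x, y) = (95, 67.5) from centroid. f_tx = M·y/J = 505.7 N/mm; f_ty = M·x/J = 711.8 N/mm.
Resultant f_max = √[f_tx² + (f_v + f_ty)²] = √[505.7² + (585.2 + 711.8)²] = 1392 N/mm.
Capacity per unit length: r_n/Ω = (1/2.0) × 0.6 × 430 × (0.707 × 14) = 1277 N/mm.
1392 > 1277 → NOT adequate.

f_max ≈ 1390 N/mm; NOT adequate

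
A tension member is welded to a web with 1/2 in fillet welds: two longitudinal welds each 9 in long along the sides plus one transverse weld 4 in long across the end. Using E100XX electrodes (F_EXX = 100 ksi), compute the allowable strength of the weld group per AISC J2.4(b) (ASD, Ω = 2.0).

t_e = 0.707 × 0.5 = 0.3535 in.
R_nwl = 0.6 × 100 × 0.3535 × 18 = 381.8 kips (longitudinal, 2 welds).
R_nwt = 0.6 × 100 × 0.3535 × 4 = 84.84 kips (transverse, base value).
(i) R_nwl + R_nwt = 466.6 kips; (ii) 0.85 R_nwl + 1.5 R_nwt = 451.8 kips.
R_n = max = 466.6 kips [governs: (i)]; R_n/Ω = 233.3 kips.

R_n/Ω ≈ 233 kips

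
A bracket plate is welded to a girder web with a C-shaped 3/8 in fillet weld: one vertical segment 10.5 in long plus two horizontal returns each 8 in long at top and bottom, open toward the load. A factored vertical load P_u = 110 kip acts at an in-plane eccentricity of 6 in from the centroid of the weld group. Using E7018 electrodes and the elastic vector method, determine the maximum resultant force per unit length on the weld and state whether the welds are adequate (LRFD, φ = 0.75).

E70XX → F_EXX = 70 ksi.
Total weld length L_w = 26.5 in. Treat welds as unit-width lines.
Centroid: x̄ = 2×8×4 / 26.5 = 2.415 in from the vertical weld.
Polar moment about centroid: J = I_x + I_y = [10.5³/12 + 2×8×5.25²] + [10.5×2.415² + 2(8³/12 + 8×1.585²)] = 724.2 in³.
Direct shear f_v = P/L_w = 110 / 26.5 = 4.151 kip/in (vertical).
Torsion M = P·e = 110 × 6 = 660 kip·in.
Critical point at (x, y) = (5.585, 5.25) from centroid. f_tx = M·y/J = 4.784 kip/in; f_ty = M·x/J = 5.09 kip/in.
Resultant f_max = √[f_tx² + (f_v + f_ty)²] = √[4.784² + (4.151 + 5.09)²] = 10.41 kip/in.
Capacity per unit length: φr_n = 0.75 × 0.6 × 70 × (0.707 × 0.375) = 8.351 kip/in.
10.41 > 8.351 → NOT adequate.

f_max ≈ 10.4 kip/in; NOT adequate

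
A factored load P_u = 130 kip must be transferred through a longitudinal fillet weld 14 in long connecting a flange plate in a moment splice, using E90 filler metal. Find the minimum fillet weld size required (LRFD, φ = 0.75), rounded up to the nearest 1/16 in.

w = 3/8 in

E90XX → F_EXX = 90 ksi.
Total weld length L = 14 in.
Required throat t_e = P_u / (φ × 0.6 F_EXX × L) = 130 / (0.75 × 0.6 × 90 × 14) = 0.2293 in.
Required leg w = t_e / 0.707 = 0.3243 in → use 3/8 in.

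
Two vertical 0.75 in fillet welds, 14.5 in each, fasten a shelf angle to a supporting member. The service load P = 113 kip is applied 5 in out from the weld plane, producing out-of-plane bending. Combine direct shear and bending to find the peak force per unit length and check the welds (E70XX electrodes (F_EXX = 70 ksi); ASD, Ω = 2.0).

L_w = 2 × 14.5 = 29 in; section modulus (unit throat) S = 2 × L²/6 = 70.08 in².
Direct shear f_v = P/L_w = 113/29 = 3.897 kip/in.
Moment M = P × e = 113 × 5 = 565 kip·in; bending f_b = M/S = 8.062 kip/in.
f_max = √(f_v² + f_b²) = √(3.897² + 8.062²) = 8.954 kip/in.
r_n/Ω = (1/2.0) × 0.6 × 70 × (0.707 × 0.75) = 11.14 kip/in → adequate.

f_max ≈ 8.95 kip/in; adequate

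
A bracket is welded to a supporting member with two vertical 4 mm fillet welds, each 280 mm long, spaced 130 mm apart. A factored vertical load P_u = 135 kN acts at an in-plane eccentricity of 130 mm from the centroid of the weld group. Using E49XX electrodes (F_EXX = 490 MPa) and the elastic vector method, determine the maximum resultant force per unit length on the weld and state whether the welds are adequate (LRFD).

f_max ≈ 593 N/mm; adequate

Total weld length L_w = 560 mm. Treat welds as unit-width lines.
Polar moment about centroid: J = 2[d³/12 + d(b/2)²] = 2[280³/12 + 280×65²] = 6025000 mm³.
Direct shear f_v = P/L_w = 135×10³ / 560 = 241.1 N/mm (vertical).
Torsion M = P·e = 135×10³ × 130 = 17550000 N·mm.
Critical point at (x, y) = (65, 140) from centroid. f_tx = M·y/J = 407.8 N/mm; f_ty = M·x/J = 189.3 N/mm.
Resultant f_max = √[f_tx² + (f_v + f_ty)²] = √[407.8² + (241.1 + 189.3)²] = 592.9 N/mm.
Capacity per unit length: φr_n = 0.75 × 0.6 × 490 × (0.707 × 4) = 623.6 N/mm.
592.9 ≤ 623.6 → adequate.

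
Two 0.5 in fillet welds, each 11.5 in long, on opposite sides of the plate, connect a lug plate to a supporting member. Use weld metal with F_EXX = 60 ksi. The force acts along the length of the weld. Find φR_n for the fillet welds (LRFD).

φR_n ≈ 220 kips

Effective throat t_e = 0.707 × 0.5 = 0.3535 in.
Total length L = 23 in; A_we = 0.3535 × 23 = 8.13 in².
F_nw = 0.6 F_EXX = 0.6 × 60 = 36 ksi.
φR_n = 0.75 × 36 × 8.13 = 219.5 kips.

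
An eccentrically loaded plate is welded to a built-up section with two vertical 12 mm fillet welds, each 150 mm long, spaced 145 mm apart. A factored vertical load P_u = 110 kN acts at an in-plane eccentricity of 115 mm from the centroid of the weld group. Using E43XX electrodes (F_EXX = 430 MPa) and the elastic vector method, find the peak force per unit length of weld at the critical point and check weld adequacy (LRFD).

Total weld length L_w = 300 mm. Treat welds as unit-width lines.
Polar moment about centroid: J = 2[d³/12 + d(b/2)²] = 2[150³/12 + 150×72.5²] = 2139000 mm³.
Direct shear f_v = P/L_w = 110×10³ / 300 = 366.7 N/mm (vertical).
Torsion M = P·e = 110×10³ × 115 = 12650000 N·mm.
Critical point at (x, y) = (72.5, 75) from centroid. f_tx = M·y/J = 443.5 N/mm; f_ty = M·x/J = 428.7 N/mm.
Resultant f_max = √[f_tx² + (f_v + f_ty)²] = √[443.5² + (366.7 + 428.7)²] = 910.6 N/mm.
Capacity per unit length: φr_n = 0.75 × 0.6 × 430 × (0.707 × 12) = 1642 N/mm.
910.6 ≤ 1642 → adequate.

f_max ≈ 911 N/mm; adequate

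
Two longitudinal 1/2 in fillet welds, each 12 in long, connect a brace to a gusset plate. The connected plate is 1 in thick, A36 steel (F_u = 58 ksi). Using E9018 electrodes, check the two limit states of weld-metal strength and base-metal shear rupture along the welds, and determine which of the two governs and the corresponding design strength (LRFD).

E90XX → F_EXX = 90 ksi.
t_e = 0.707 × 0.5 = 0.3535 in; L = 24 in.
Weld metal: φR_n = 0.75 × 0.6 × 90 × 0.3535 × 24 = 343.6 kips.
Base metal (shear rupture): φR_n = 0.75 × 0.6 × 58 × 1 × 24 = 626.4 kips.
Governing: weld metal.

φR_n ≈ 344 kips (weld metal governs)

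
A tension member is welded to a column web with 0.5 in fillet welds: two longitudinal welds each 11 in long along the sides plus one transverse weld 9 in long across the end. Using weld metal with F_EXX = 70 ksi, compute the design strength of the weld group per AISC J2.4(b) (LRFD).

φR_n ≈ 359 kip

t_e = 0.707 × 0.5 = 0.3535 in.
R_nwl = 0.6 × 70 × 0.3535 × 22 = 326.6 kip (longitudinal, 2 welds).
R_nwt = 0.6 × 70 × 0.3535 × 9 = 133.6 kip (transverse, base value).
(i) R_nwl + R_nwt = 460.3 kip; (ii) 0.85 R_nwl + 1.5 R_nwt = 478.1 kip.
R_n = max = 478.1 kip [governs: (ii)]; φR_n = 358.6 kip.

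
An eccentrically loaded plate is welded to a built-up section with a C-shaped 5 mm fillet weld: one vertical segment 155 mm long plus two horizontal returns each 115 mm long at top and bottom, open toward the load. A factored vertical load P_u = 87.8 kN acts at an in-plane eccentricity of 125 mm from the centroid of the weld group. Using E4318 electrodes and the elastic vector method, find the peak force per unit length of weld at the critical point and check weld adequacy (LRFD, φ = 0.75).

E43XX → F_EXX = 430 MPa.
Total weld length L_w = 385 mm. Treat welds as unit-width lines.
Centroid: x̄ = 2×115×57.5 / 385 = 34.35 mm from the vertical weld.
Polar moment about centroid: J = I_x + I_y = [155³/12 + 2×115×77.5²] + [155×34.35² + 2(115³/12 + 115×23.15²)] = 2251000 mm³.
Direct shear f_v = P/L_w = 87.8×10³ / 385 = 228.1 N/mm (vertical).
Torsion M = P·e = 87.8×10³ × 125 = 10975000 N·mm.
Critical point at (x, y) = (80.65, 77.5) from centroid. f_tx = M·y/J = 377.8 N/mm; f_ty = M·x/J = 393.1 N/mm.
Resultant f_max = √[f_tx² + (f_v + f_ty)²] = √[377.8² + (228.1 + 393.1)²] = 727.1 N/mm.
Capacity per unit length: φr_n = 0.75 × 0.6 × 430 × (0.707 × 5) = 684 N/mm.
727.1 > 684 → NOT adequate.

f_max ≈ 727 N/mm; NOT adequate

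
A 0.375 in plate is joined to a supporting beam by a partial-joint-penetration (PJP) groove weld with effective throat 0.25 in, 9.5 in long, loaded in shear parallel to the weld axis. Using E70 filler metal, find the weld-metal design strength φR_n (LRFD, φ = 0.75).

E70XX → F_EXX = 70 ksi.
Effective throat (given) t_e = 0.25 in.
A_we = 0.25 × 9.5 = 2.375 in².
F_nw = 0.6 F_EXX = 42 ksi.
φR_n = 0.75 × 42 × 2.375 = 74.81 kip.

φR_n ≈ 74.8 kip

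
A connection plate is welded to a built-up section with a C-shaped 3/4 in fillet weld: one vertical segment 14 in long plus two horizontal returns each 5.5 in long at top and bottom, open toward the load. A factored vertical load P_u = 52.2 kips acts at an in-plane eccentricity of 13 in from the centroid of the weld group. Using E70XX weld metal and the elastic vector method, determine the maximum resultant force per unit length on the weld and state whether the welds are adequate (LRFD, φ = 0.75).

f_max ≈ 7.91 kip/in; adequate

E70XX → F_EXX = 70 ksi.
Total weld length L_w = 25 in. Treat welds as unit-width lines.
Centroid: x̄ = 2×5.5×2.75 / 25 = 1.21 in from the vertical weld.
Polar moment about centroid: J = I_x + I_y = [14³/12 + 2×5.5×7²] + [14×1.21² + 2(5.5³/12 + 5.5×1.54²)] = 842 in³.
Direct shear f_v = P/L_w = 52.2 / 25 = 2.088 kip/in (vertical).
Torsion M = P·e = 52.2 × 13 = 678.6 kip·in.
Critical point at (x, y) = (4.29, 7) from centroid. f_tx = M·y/J = 5.642 kip/in; f_ty = M·x/J = 3.458 kip/in.
Resultant f_max = √[f_tx² + (f_v + f_ty)²] = √[5.642² + (2.088 + 3.458)²] = 7.911 kip/in.
Capacity per unit length: φr_n = 0.75 × 0.6 × 70 × (0.707 × 0.75) = 16.7 kip/in.
7.911 ≤ 16.7 → adequate.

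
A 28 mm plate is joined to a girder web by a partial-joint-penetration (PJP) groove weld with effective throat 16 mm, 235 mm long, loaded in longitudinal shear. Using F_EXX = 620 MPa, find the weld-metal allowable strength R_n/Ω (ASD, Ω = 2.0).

Effective throat (given) t_e = 16 mm.
A_we = 16 × 235 = 3760 mm².
F_nw = 0.6 F_EXX = 372 MPa.
R_n/Ω = (372 × 3760) / 2.0 × 10⁻³ = 699.4 kN.

R_n/Ω ≈ 699 kN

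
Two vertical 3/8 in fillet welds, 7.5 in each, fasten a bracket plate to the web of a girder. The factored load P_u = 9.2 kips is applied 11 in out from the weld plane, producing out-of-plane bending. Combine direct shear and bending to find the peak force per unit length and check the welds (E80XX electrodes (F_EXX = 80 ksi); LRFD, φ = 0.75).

L_w = 2 × 7.5 = 15 in; section modulus (unit throat) S = 2 × L²/6 = 18.75 in².
Direct shear f_v = P/L_w = 9.2/15 = 0.6133 kip/in.
Moment M = P × e = 9.2 × 11 = 101.2 kip·in; bending f_b = M/S = 5.397 kip/in.
f_max = √(f_v² + f_b²) = √(0.6133² + 5.397²) = 5.432 kip/in.
φr_n = 0.75 × 0.6 × 80 × (0.707 × 0.375) = 9.544 kip/in → adequate.

f_max ≈ 5.43 kip/in; adequate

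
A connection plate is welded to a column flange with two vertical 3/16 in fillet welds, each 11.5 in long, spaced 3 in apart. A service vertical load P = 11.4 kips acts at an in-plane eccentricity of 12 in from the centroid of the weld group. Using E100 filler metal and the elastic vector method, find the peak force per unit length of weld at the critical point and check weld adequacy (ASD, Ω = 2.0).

f_max ≈ 2.83 kip/in; adequate

E100XX → F_EXX = 100 ksi.
Total weld length L_w = 23 in. Treat welds as unit-width lines.
Polar moment about centroid: J = 2[d³/12 + d(b/2)²] = 2[11.5³/12 + 11.5×1.5²] = 305.2 in³.
Direct shear f_v = P/L_w = 11.4 / 23 = 0.4957 kip/in (vertical).
Torsion M = P·e = 11.4 × 12 = 136.8 kip·in.
Critical point at (x, y) = (1.5, 5.75) from centroid. f_tx = M·y/J = 2.577 kip/in; f_ty = M·x/J = 0.6723 kip/in.
Resultant f_max = √[f_tx² + (f_v + f_ty)²] = √[2.577² + (0.4957 + 0.6723)²] = 2.829 kip/in.
Capacity per unit length: r_n/Ω = (1/2.0) × 0.6 × 100 × (0.707 × 0.1875) = 3.977 kip/in.
2.829 ≤ 3.977 → adequate.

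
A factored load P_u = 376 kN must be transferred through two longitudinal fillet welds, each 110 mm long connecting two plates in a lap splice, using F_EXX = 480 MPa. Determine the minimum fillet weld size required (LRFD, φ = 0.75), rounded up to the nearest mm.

Total weld length L = 220 mm.
Required throat t_e = P_u / (φ × 0.6 F_EXX × L) = 376 / (0.75 × 0.6 × 480 × 220 × 10⁻³) = 7.912 mm.
Required leg w = t_e / 0.707 = 11.19 mm → use 12 mm.

w = 12 mm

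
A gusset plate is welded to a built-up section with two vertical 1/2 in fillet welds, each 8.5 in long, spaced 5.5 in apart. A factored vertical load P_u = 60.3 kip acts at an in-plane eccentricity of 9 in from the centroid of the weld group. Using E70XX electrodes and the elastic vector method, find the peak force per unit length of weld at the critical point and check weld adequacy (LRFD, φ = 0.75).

E70XX → F_EXX = 70 ksi.
Total weld length L_w = 17 in. Treat welds as unit-width lines.
Polar moment about centroid: J = 2[d³/12 + d(b/2)²] = 2[8.5³/12 + 8.5×2.75²] = 230.9 in³.
Direct shear f_v = P/L_w = 60.3 / 17 = 3.547 kip/in (vertical).
Torsion M = P·e = 60.3 × 9 = 542.7 kip·in.
Critical point at (x, y) = (2.75, 4.25) from centroid. f_tx = M·y/J = 9.988 kip/in; f_ty = M·x/J = 6.463 kip/in.
Resultant f_max = √[f_tx² + (f_v + f_ty)²] = √[9.988² + (3.547 + 6.463)²] = 14.14 kip/in.
Capacity per unit length: φr_n = 0.75 × 0.6 × 70 × (0.707 × 0.5) = 11.14 kip/in.
14.14 > 11.14 → NOT adequate.

f_max ≈ 14.1 kip/in; NOT adequate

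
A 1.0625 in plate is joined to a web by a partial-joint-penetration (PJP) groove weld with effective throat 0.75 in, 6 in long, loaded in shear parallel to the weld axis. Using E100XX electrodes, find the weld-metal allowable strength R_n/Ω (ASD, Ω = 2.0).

E100XX → F_EXX = 100 ksi.
Effective throat (given) t_e = 0.75 in.
A_we = 0.75 × 6 = 4.5 in².
F_nw = 0.6 F_EXX = 60 ksi.
R_n/Ω = (60 × 4.5) / 2.0 = 135 kip.

R_n/Ω ≈ 135 kip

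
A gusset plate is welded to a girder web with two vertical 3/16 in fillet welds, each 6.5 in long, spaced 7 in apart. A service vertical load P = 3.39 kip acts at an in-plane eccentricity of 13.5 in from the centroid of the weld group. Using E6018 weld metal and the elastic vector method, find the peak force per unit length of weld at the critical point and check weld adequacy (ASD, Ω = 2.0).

f_max ≈ 1.27 kip/in; adequate

E60XX → F_EXX = 60 ksi.
Total weld length L_w = 13 in. Treat welds as unit-width lines.
Polar moment about centroid: J = 2[d³/12 + d(b/2)²] = 2[6.5³/12 + 6.5×3.5²] = 205 in³.
Direct shear f_v = P/L_w = 3.39 / 13 = 0.2608 kip/in (vertical).
Torsion M = P·e = 3.39 × 13.5 = 45.765 kip·in.
Critical point at (x, y) = (3.5, 3.25) from centroid. f_tx = M·y/J = 0.7255 kip/in; f_ty = M·x/J = 0.7813 kip/in.
Resultant f_max = √[f_tx² + (f_v + f_ty)²] = √[0.7255² + (0.2608 + 0.7813)²] = 1.27 kip/in.
Capacity per unit length: r_n/Ω = (1/2.0) × 0.6 × 60 × (0.707 × 0.1875) = 2.386 kip/in.
1.27 ≤ 2.386 → adequate.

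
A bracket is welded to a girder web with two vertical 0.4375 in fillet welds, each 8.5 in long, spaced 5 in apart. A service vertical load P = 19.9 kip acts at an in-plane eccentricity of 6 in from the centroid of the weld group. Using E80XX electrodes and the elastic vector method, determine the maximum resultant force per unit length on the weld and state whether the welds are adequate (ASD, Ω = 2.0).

E80XX → F_EXX = 80 ksi.
Total weld length L_w = 17 in. Treat welds as unit-width lines.
Polar moment about centroid: J = 2[d³/12 + d(b/2)²] = 2[8.5³/12 + 8.5×2.5²] = 208.6 in³.
Direct shear f_v = P/L_w = 19.9 / 17 = 1.171 kip/in (vertical).
Torsion M = P·e = 19.9 × 6 = 119.4 kip·in.
Critical point at (x, y) = (2.5, 4.25) from centroid. f_tx = M·y/J = 2.433 kip/in; f_ty = M·x/J = 1.431 kip/in.
Resultant f_max = √[f_tx² + (f_v + f_ty)²] = √[2.433² + (1.171 + 1.431)²] = 3.562 kip/in.
Capacity per unit length: r_n/Ω = (1/2.0) × 0.6 × 80 × (0.707 × 0.4375) = 7.423 kip/in.
3.562 ≤ 7.423 → adequate.

f_max ≈ 3.56 kip/in; adequate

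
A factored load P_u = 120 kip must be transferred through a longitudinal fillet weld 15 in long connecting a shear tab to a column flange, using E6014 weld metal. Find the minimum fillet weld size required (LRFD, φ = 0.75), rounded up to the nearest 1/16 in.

w = 7/16 in

E60XX → F_EXX = 60 ksi.
Total weld length L = 15 in.
Required throat t_e = P_u / (φ × 0.6 F_EXX × L) = 120 / (0.75 × 0.6 × 60 × 15) = 0.2963 in.
Required leg w = t_e / 0.707 = 0.4191 in → use 7/16 in.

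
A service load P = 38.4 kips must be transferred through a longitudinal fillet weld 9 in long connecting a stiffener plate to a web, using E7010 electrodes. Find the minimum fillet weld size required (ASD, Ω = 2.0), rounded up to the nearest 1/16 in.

w = 5/16 in

E70XX → F_EXX = 70 ksi.
Total weld length L = 9 in.
Required throat t_e = P × Ω / (0.6 F_EXX × L) = 38.4 × 2.0 / (0.6 × 70 × 9) = 0.2032 in.
Required leg w = t_e / 0.707 = 0.2874 in → use 5/16 in.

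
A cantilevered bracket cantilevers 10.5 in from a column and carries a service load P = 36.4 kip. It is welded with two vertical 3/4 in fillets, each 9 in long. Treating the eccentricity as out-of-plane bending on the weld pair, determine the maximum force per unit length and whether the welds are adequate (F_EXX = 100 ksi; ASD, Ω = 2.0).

f_max ≈ 14.3 kip/in; adequate

L_w = 2 × 9 = 18 in; section modulus (unit throat) S = 2 × L²/6 = 27 in².
Direct shear f_v = P/L_w = 36.4/18 = 2.022 kip/in.
Moment M = P × e = 36.4 × 10.5 = 382.2 kip·in; bending f_b = M/S = 14.16 kip/in.
f_max = √(f_v² + f_b²) = √(2.022² + 14.16²) = 14.3 kip/in.
r_n/Ω = (1/2.0) × 0.6 × 100 × (0.707 × 0.75) = 15.91 kip/in → adequate.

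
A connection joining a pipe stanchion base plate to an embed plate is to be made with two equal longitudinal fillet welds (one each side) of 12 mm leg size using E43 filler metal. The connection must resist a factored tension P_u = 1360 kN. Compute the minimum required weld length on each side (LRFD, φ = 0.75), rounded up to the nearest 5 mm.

L = 415 mm on each side

E43XX → F_EXX = 430 MPa.
Throat t_e = 0.707 × 12 = 8.484 mm.
φr_n = 0.75 × 0.6 × 430 × 8.484 × 10⁻³ = 1.642 kN/mm.
L_req = P_u / φr_n = 1360 / 1.642 = 828.4 mm total.
Per side: 828.4 / 2 = 414.2 mm.
Round up → use L = 415 mm on each side.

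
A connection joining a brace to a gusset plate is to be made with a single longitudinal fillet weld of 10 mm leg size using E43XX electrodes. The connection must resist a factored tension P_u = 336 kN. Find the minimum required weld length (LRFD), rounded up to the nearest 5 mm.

E43XX → F_EXX = 430 MPa.
Throat t_e = 0.707 × 10 = 7.07 mm.
φr_n = 0.75 × 0.6 × 430 × 7.07 × 10⁻³ = 1.368 kN/mm.
L_req = P_u / φr_n = 336 / 1.368 = 245.6 mm total.
Round up → use L = 250 mm.

L = 250 mm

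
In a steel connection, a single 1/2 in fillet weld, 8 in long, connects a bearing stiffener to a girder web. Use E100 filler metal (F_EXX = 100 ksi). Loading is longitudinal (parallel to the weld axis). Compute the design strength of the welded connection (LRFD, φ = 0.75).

Effective throat t_e = 0.707 × 0.5 = 0.3535 in.
Total length L = 8 in; A_we = 0.3535 × 8 = 2.828 in².
F_nw = 0.6 F_EXX = 0.6 × 100 = 60 ksi.
φR_n = 0.75 × 60 × 2.828 = 127.3 kips.

φR_n ≈ 127 kips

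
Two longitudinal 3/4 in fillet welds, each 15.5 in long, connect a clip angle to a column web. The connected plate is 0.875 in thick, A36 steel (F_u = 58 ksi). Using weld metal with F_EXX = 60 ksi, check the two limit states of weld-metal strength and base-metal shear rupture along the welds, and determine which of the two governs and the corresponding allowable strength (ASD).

R_n/Ω ≈ 296 kip (weld metal governs)

t_e = 0.707 × 0.75 = 0.5302 in; L = 31 in.
Weld metal: R_n/Ω = (1/2.0) × 0.6 × 60 × 0.5302 × 31 = 295.9 kip.
Base metal (shear rupture): R_n/Ω = (1/2.0) × 0.6 × 58 × 0.875 × 31 = 472 kip.
Governing: weld metal.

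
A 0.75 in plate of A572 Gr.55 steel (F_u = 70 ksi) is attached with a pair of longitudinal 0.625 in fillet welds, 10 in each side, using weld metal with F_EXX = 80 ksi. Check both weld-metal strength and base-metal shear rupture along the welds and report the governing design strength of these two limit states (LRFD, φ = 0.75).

t_e = 0.707 × 0.625 = 0.4419 in; L = 20 in.
Weld metal: φR_n = 0.75 × 0.6 × 80 × 0.4419 × 20 = 318.1 kips.
Base metal (shear rupture): φR_n = 0.75 × 0.6 × 70 × 0.75 × 20 = 472.5 kips.
Governing: weld metal.

φR_n ≈ 318 kips (weld metal governs)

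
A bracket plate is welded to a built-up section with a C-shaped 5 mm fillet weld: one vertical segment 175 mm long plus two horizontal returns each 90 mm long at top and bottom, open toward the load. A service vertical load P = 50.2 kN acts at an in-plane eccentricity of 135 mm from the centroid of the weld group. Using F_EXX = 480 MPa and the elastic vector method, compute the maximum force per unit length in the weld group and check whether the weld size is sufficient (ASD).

f_max ≈ 452 N/mm; adequate

Total weld length L_w = 355 mm. Treat welds as unit-width lines.
Centroid: x̄ = 2×90×45 / 355 = 22.82 mm from the vertical weld.
Polar moment about centroid: J = I_x + I_y = [175³/12 + 2×90×87.5²] + [175×22.82² + 2(90³/12 + 90×22.18²)] = 2126000 mm³.
Direct shear f_v = P/L_w = 50.2×10³ / 355 = 141.4 N/mm (vertical).
Torsion M = P·e = 50.2×10³ × 135 = 6777000 N·mm.
Critical point at (x, y) = (67.18, 87.5) from centroid. f_tx = M·y/J = 278.9 N/mm; f_ty = M·x/J = 214.2 N/mm.
Resultant f_max = √[f_tx² + (f_v + f_ty)²] = √[278.9² + (141.4 + 214.2)²] = 451.9 N/mm.
Capacity per unit length: r_n/Ω = (1/2.0) × 0.6 × 480 × (0.707 × 5) = 509 N/mm.
451.9 ≤ 509 → adequate.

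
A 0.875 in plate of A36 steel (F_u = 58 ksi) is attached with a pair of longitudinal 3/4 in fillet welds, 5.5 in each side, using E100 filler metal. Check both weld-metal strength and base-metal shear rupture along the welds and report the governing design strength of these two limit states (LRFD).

E100XX → F_EXX = 100 ksi.
t_e = 0.707 × 0.75 = 0.5302 in; L = 11 in.
Weld metal: φR_n = 0.75 × 0.6 × 100 × 0.5302 × 11 = 262.5 kips.
Base metal (shear rupture): φR_n = 0.75 × 0.6 × 58 × 0.875 × 11 = 251.2 kips.
Governing: base-metal shear rupture.

φR_n ≈ 251 kips (base-metal shear rupture governs)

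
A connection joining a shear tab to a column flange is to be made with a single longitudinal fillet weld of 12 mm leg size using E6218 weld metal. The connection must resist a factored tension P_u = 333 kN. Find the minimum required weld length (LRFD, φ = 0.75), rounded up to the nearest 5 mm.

E62XX → F_EXX = 620 MPa.
Throat t_e = 0.707 × 12 = 8.484 mm.
φr_n = 0.75 × 0.6 × 620 × 8.484 × 10⁻³ = 2.367 kN/mm.
L_req = P_u / φr_n = 333 / 2.367 = 140.7 mm total.
Round up → use L = 145 mm.

L = 145 mm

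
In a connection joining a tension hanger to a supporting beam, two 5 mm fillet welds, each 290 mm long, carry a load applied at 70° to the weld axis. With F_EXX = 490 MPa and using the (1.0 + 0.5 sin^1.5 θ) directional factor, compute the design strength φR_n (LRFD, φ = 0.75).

t_e = 0.707 × 5 = 3.535 mm; A_we = 3.535 × 580 = 2050 mm².
Directional factor: 1.0 + 0.5 sin^1.5(70°) = 1.455.
F_nw = 0.6 × 490 × 1.455 = 427.9 MPa.
φR_n = 0.75 × 427.9 × 2050 × 10⁻³ = 658 kN.

φR_n ≈ 658 kN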